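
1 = 1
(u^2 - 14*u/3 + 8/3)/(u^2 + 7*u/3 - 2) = (u - 4)/(u + 3)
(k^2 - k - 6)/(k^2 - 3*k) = (k + 2)/k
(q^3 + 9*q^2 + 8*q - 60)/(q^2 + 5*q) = q + 4 - 12/q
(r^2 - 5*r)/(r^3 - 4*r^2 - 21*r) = (5 - r)/(-r^2 + 4*r + 21)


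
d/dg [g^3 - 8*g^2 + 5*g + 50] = 3*g^2 - 16*g + 5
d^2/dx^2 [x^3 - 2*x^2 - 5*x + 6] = 6*x - 4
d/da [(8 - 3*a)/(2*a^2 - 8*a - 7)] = (6*a^2 - 32*a + 85)/(4*a^4 - 32*a^3 + 36*a^2 + 112*a + 49)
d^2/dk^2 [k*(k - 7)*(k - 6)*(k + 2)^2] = 20*k^3 - 108*k^2 - 36*k + 232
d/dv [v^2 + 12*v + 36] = 2*v + 12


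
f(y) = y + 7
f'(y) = 1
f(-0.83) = 6.17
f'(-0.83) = 1.00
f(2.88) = 9.88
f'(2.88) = 1.00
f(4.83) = 11.83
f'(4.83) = 1.00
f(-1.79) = 5.21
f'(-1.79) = 1.00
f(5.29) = 12.29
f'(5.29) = 1.00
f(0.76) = 7.76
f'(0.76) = 1.00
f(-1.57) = 5.43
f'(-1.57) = 1.00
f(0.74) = 7.74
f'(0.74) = 1.00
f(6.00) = 13.00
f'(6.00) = 1.00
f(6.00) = 13.00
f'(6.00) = 1.00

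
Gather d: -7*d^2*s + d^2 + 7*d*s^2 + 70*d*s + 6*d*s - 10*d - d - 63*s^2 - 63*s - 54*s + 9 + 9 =d^2*(1 - 7*s) + d*(7*s^2 + 76*s - 11) - 63*s^2 - 117*s + 18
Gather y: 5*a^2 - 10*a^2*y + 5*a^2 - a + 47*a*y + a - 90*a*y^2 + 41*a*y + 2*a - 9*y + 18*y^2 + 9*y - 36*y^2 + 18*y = 10*a^2 + 2*a + y^2*(-90*a - 18) + y*(-10*a^2 + 88*a + 18)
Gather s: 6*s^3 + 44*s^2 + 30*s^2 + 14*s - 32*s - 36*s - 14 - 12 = 6*s^3 + 74*s^2 - 54*s - 26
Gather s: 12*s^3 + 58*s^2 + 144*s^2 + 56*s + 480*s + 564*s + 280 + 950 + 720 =12*s^3 + 202*s^2 + 1100*s + 1950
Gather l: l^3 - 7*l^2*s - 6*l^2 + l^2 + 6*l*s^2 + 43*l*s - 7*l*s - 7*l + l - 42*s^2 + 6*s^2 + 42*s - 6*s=l^3 + l^2*(-7*s - 5) + l*(6*s^2 + 36*s - 6) - 36*s^2 + 36*s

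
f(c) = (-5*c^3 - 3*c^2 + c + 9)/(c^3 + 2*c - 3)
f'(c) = (-3*c^2 - 2)*(-5*c^3 - 3*c^2 + c + 9)/(c^3 + 2*c - 3)^2 + (-15*c^2 - 6*c + 1)/(c^3 + 2*c - 3)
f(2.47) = -4.83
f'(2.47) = -0.43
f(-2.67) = -2.93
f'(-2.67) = 0.78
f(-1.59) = -1.95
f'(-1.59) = 0.85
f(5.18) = -5.20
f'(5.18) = -0.02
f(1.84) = -4.41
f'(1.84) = -1.05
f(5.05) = -5.20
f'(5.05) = -0.03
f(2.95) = -4.99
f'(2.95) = -0.25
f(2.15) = -4.66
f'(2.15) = -0.64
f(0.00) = -3.00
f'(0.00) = -2.33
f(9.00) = -5.20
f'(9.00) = 0.01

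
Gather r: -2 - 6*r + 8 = 6 - 6*r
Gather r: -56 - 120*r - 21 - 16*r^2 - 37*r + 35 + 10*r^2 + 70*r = -6*r^2 - 87*r - 42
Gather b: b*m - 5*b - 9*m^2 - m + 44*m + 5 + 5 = b*(m - 5) - 9*m^2 + 43*m + 10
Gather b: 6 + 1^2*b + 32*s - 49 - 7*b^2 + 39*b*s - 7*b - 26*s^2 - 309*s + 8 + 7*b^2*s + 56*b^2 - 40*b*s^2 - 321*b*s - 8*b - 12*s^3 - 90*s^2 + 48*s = b^2*(7*s + 49) + b*(-40*s^2 - 282*s - 14) - 12*s^3 - 116*s^2 - 229*s - 35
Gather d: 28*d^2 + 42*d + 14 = 28*d^2 + 42*d + 14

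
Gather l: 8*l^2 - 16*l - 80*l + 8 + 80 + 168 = 8*l^2 - 96*l + 256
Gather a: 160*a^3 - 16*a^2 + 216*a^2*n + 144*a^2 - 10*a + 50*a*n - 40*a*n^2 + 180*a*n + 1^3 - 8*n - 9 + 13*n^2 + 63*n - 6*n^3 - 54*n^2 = 160*a^3 + a^2*(216*n + 128) + a*(-40*n^2 + 230*n - 10) - 6*n^3 - 41*n^2 + 55*n - 8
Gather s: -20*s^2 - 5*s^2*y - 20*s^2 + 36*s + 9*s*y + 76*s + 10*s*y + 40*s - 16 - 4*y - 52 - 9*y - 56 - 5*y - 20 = s^2*(-5*y - 40) + s*(19*y + 152) - 18*y - 144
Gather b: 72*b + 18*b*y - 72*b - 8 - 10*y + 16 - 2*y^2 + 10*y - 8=18*b*y - 2*y^2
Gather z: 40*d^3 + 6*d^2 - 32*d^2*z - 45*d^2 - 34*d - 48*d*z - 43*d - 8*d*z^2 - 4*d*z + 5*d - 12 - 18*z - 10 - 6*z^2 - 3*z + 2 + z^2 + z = 40*d^3 - 39*d^2 - 72*d + z^2*(-8*d - 5) + z*(-32*d^2 - 52*d - 20) - 20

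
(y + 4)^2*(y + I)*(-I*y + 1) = -I*y^4 + 2*y^3 - 8*I*y^3 + 16*y^2 - 15*I*y^2 + 32*y + 8*I*y + 16*I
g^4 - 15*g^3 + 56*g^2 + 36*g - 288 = (g - 8)*(g - 6)*(g - 3)*(g + 2)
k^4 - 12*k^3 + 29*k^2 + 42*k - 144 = (k - 8)*(k - 3)^2*(k + 2)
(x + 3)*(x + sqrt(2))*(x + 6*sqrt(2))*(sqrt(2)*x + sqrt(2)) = sqrt(2)*x^4 + 4*sqrt(2)*x^3 + 14*x^3 + 15*sqrt(2)*x^2 + 56*x^2 + 42*x + 48*sqrt(2)*x + 36*sqrt(2)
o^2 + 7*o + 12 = (o + 3)*(o + 4)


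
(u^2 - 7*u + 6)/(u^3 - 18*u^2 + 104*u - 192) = (u - 1)/(u^2 - 12*u + 32)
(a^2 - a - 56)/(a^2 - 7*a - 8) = (a + 7)/(a + 1)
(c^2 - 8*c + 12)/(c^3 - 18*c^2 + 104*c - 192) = (c - 2)/(c^2 - 12*c + 32)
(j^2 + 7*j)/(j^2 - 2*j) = (j + 7)/(j - 2)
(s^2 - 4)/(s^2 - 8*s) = (s^2 - 4)/(s*(s - 8))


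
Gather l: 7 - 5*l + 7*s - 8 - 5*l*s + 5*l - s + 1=-5*l*s + 6*s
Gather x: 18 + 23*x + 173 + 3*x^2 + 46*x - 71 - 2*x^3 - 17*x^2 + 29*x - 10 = -2*x^3 - 14*x^2 + 98*x + 110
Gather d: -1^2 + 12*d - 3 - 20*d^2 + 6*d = -20*d^2 + 18*d - 4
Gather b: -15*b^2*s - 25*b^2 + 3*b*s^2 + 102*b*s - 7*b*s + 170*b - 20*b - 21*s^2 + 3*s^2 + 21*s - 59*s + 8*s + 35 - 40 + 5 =b^2*(-15*s - 25) + b*(3*s^2 + 95*s + 150) - 18*s^2 - 30*s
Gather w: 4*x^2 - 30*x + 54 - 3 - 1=4*x^2 - 30*x + 50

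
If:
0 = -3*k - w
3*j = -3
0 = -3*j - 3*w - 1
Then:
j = -1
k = -2/9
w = 2/3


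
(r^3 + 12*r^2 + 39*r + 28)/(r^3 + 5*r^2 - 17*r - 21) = (r + 4)/(r - 3)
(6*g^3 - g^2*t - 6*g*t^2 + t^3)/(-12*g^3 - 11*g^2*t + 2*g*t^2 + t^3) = (6*g^2 - 7*g*t + t^2)/(-12*g^2 + g*t + t^2)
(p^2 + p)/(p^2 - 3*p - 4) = p/(p - 4)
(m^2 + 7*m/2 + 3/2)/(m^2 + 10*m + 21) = (m + 1/2)/(m + 7)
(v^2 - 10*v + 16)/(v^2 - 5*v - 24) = (v - 2)/(v + 3)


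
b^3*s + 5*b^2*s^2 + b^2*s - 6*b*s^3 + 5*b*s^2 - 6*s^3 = (b - s)*(b + 6*s)*(b*s + s)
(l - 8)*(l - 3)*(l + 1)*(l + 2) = l^4 - 8*l^3 - 7*l^2 + 50*l + 48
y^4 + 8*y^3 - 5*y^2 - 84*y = y*(y - 3)*(y + 4)*(y + 7)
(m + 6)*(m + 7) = m^2 + 13*m + 42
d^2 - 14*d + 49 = (d - 7)^2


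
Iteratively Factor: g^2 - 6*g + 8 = (g - 2)*(g - 4)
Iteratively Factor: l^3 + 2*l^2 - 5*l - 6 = (l - 2)*(l^2 + 4*l + 3) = (l - 2)*(l + 1)*(l + 3)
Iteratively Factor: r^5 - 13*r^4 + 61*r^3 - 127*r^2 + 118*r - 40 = (r - 2)*(r^4 - 11*r^3 + 39*r^2 - 49*r + 20) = (r - 2)*(r - 1)*(r^3 - 10*r^2 + 29*r - 20) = (r - 2)*(r - 1)^2*(r^2 - 9*r + 20) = (r - 5)*(r - 2)*(r - 1)^2*(r - 4)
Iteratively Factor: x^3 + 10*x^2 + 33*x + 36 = (x + 4)*(x^2 + 6*x + 9) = (x + 3)*(x + 4)*(x + 3)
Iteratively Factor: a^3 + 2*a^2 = (a)*(a^2 + 2*a) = a*(a + 2)*(a)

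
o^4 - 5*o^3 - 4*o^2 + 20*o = o*(o - 5)*(o - 2)*(o + 2)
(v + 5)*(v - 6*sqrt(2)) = v^2 - 6*sqrt(2)*v + 5*v - 30*sqrt(2)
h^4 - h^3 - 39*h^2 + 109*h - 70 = (h - 5)*(h - 2)*(h - 1)*(h + 7)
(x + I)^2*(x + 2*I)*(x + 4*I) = x^4 + 8*I*x^3 - 21*x^2 - 22*I*x + 8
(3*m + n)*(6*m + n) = 18*m^2 + 9*m*n + n^2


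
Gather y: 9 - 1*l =9 - l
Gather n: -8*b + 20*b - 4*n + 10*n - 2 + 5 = 12*b + 6*n + 3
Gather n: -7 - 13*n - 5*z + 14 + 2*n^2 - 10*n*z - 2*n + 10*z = 2*n^2 + n*(-10*z - 15) + 5*z + 7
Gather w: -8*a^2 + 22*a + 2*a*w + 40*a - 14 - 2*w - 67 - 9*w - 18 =-8*a^2 + 62*a + w*(2*a - 11) - 99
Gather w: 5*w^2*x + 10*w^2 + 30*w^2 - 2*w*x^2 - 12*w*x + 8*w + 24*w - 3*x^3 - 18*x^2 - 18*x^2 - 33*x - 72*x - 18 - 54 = w^2*(5*x + 40) + w*(-2*x^2 - 12*x + 32) - 3*x^3 - 36*x^2 - 105*x - 72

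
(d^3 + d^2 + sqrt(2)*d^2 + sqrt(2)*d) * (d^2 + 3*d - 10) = d^5 + sqrt(2)*d^4 + 4*d^4 - 7*d^3 + 4*sqrt(2)*d^3 - 10*d^2 - 7*sqrt(2)*d^2 - 10*sqrt(2)*d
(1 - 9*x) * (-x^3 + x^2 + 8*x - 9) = 9*x^4 - 10*x^3 - 71*x^2 + 89*x - 9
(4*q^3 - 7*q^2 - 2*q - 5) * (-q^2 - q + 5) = -4*q^5 + 3*q^4 + 29*q^3 - 28*q^2 - 5*q - 25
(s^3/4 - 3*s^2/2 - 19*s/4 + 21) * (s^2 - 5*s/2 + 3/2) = s^5/4 - 17*s^4/8 - 5*s^3/8 + 245*s^2/8 - 477*s/8 + 63/2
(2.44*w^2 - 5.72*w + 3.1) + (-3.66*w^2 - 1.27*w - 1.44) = -1.22*w^2 - 6.99*w + 1.66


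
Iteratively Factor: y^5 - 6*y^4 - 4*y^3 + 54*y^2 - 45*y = (y - 3)*(y^4 - 3*y^3 - 13*y^2 + 15*y) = (y - 3)*(y + 3)*(y^3 - 6*y^2 + 5*y) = y*(y - 3)*(y + 3)*(y^2 - 6*y + 5) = y*(y - 3)*(y - 1)*(y + 3)*(y - 5)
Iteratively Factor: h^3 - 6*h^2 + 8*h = (h - 2)*(h^2 - 4*h) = h*(h - 2)*(h - 4)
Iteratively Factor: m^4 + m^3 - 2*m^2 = (m + 2)*(m^3 - m^2) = m*(m + 2)*(m^2 - m) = m^2*(m + 2)*(m - 1)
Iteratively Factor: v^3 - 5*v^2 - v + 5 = (v + 1)*(v^2 - 6*v + 5) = (v - 5)*(v + 1)*(v - 1)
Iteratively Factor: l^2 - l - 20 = (l + 4)*(l - 5)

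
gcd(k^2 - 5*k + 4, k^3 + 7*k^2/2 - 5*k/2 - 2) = k - 1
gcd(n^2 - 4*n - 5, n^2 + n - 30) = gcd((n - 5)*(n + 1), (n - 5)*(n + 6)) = n - 5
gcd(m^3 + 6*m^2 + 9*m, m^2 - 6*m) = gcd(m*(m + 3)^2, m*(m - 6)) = m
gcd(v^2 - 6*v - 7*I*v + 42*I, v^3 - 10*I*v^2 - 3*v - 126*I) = v - 7*I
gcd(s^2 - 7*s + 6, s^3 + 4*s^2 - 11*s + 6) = s - 1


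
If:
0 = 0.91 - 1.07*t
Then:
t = 0.85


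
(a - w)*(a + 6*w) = a^2 + 5*a*w - 6*w^2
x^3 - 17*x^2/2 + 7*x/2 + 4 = (x - 8)*(x - 1)*(x + 1/2)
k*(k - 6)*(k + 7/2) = k^3 - 5*k^2/2 - 21*k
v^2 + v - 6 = (v - 2)*(v + 3)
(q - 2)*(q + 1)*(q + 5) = q^3 + 4*q^2 - 7*q - 10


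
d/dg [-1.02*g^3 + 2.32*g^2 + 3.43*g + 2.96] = -3.06*g^2 + 4.64*g + 3.43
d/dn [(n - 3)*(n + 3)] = 2*n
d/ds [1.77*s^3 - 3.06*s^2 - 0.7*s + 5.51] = 5.31*s^2 - 6.12*s - 0.7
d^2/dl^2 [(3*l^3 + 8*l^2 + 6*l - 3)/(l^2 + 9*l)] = 6*(59*l^3 - 3*l^2 - 27*l - 81)/(l^3*(l^3 + 27*l^2 + 243*l + 729))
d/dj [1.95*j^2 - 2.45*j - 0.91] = 3.9*j - 2.45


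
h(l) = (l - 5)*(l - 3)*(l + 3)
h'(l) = (l - 5)*(l - 3) + (l - 5)*(l + 3) + (l - 3)*(l + 3) = 3*l^2 - 10*l - 9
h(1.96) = 15.68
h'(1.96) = -17.08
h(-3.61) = -34.72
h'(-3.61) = 66.20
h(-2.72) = 12.36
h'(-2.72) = 40.40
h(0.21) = 42.90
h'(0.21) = -10.97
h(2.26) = 10.67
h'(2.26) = -16.28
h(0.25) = 42.45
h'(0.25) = -11.31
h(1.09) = 30.54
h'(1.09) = -16.34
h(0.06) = 44.44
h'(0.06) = -9.59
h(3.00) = 0.00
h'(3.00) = -12.00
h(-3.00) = 0.00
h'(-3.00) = 48.00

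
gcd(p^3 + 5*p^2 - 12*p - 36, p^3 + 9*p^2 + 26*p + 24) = p + 2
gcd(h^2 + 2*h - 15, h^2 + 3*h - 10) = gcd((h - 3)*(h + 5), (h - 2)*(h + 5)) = h + 5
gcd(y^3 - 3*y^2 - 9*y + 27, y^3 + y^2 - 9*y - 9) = y^2 - 9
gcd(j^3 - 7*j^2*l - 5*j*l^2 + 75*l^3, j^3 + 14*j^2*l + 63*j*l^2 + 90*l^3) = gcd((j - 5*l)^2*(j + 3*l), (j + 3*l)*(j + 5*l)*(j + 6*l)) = j + 3*l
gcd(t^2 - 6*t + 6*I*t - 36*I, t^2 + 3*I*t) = 1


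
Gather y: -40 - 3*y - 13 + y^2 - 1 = y^2 - 3*y - 54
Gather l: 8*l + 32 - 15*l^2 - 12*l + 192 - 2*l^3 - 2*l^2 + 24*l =-2*l^3 - 17*l^2 + 20*l + 224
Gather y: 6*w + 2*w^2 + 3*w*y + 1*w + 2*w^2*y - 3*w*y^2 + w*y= 2*w^2 - 3*w*y^2 + 7*w + y*(2*w^2 + 4*w)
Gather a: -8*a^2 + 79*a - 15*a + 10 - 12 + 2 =-8*a^2 + 64*a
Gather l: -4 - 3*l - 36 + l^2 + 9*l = l^2 + 6*l - 40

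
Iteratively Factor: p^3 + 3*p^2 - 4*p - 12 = (p + 2)*(p^2 + p - 6) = (p + 2)*(p + 3)*(p - 2)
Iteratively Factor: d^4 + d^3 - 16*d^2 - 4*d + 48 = (d - 3)*(d^3 + 4*d^2 - 4*d - 16) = (d - 3)*(d + 4)*(d^2 - 4) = (d - 3)*(d + 2)*(d + 4)*(d - 2)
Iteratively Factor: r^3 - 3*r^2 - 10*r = (r)*(r^2 - 3*r - 10) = r*(r - 5)*(r + 2)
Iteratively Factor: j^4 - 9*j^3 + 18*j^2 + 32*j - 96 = (j - 3)*(j^3 - 6*j^2 + 32) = (j - 4)*(j - 3)*(j^2 - 2*j - 8) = (j - 4)*(j - 3)*(j + 2)*(j - 4)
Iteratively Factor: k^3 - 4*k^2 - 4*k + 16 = (k - 4)*(k^2 - 4) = (k - 4)*(k + 2)*(k - 2)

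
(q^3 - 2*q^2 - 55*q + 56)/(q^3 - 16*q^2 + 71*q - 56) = (q + 7)/(q - 7)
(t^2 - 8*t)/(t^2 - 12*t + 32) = t/(t - 4)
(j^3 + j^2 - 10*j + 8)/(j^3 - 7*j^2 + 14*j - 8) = (j + 4)/(j - 4)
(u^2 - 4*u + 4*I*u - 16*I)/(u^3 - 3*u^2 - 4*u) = (u + 4*I)/(u*(u + 1))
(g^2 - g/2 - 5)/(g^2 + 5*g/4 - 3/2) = 2*(2*g - 5)/(4*g - 3)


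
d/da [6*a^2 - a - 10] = 12*a - 1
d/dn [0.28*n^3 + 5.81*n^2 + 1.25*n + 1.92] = 0.84*n^2 + 11.62*n + 1.25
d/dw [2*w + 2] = 2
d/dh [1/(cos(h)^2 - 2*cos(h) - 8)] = 2*(cos(h) - 1)*sin(h)/(sin(h)^2 + 2*cos(h) + 7)^2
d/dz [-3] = 0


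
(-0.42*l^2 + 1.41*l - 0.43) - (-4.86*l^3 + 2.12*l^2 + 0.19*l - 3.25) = 4.86*l^3 - 2.54*l^2 + 1.22*l + 2.82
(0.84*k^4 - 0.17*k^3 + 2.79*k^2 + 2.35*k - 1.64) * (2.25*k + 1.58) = 1.89*k^5 + 0.9447*k^4 + 6.0089*k^3 + 9.6957*k^2 + 0.0230000000000006*k - 2.5912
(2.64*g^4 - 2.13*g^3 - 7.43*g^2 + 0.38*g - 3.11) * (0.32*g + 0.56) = 0.8448*g^5 + 0.7968*g^4 - 3.5704*g^3 - 4.0392*g^2 - 0.7824*g - 1.7416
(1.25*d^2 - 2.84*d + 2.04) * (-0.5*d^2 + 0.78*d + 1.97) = -0.625*d^4 + 2.395*d^3 - 0.7727*d^2 - 4.0036*d + 4.0188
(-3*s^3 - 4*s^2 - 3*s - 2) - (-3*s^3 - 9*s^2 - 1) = 5*s^2 - 3*s - 1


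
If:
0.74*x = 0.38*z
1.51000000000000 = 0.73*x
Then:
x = 2.07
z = 4.03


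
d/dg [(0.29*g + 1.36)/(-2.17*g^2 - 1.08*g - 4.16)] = (0.6293*g^2 + 5.9024*g + 0.2624)/(4.7089*g^4 + 4.6872*g^3 + 19.2208*g^2 + 8.9856*g + 17.3056)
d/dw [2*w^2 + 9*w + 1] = 4*w + 9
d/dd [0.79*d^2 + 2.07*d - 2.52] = 1.58*d + 2.07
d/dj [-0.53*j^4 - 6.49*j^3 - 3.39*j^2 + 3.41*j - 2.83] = -2.12*j^3 - 19.47*j^2 - 6.78*j + 3.41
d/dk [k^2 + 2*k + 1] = 2*k + 2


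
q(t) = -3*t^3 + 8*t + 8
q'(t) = 8 - 9*t^2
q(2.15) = -4.62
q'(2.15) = -33.60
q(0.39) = 10.94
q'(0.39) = 6.63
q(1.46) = 10.34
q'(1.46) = -11.18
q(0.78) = 12.82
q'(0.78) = 2.52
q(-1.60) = 7.49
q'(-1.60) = -15.04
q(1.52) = 9.62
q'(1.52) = -12.79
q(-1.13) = 3.29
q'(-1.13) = -3.49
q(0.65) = 12.38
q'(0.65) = 4.20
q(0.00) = 8.00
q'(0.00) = 8.00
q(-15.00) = 10013.00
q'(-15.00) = -2017.00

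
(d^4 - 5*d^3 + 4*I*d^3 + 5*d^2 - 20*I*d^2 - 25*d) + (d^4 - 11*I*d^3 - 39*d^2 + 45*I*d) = 2*d^4 - 5*d^3 - 7*I*d^3 - 34*d^2 - 20*I*d^2 - 25*d + 45*I*d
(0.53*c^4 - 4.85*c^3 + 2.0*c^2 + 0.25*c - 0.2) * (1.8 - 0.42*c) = -0.2226*c^5 + 2.991*c^4 - 9.57*c^3 + 3.495*c^2 + 0.534*c - 0.36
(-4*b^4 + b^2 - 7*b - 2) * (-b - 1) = 4*b^5 + 4*b^4 - b^3 + 6*b^2 + 9*b + 2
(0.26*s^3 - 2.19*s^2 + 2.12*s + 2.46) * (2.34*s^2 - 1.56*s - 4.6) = 0.6084*s^5 - 5.5302*s^4 + 7.1812*s^3 + 12.5232*s^2 - 13.5896*s - 11.316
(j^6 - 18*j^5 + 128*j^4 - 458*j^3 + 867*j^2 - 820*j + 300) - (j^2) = j^6 - 18*j^5 + 128*j^4 - 458*j^3 + 866*j^2 - 820*j + 300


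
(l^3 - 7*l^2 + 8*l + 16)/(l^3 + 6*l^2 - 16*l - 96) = (l^2 - 3*l - 4)/(l^2 + 10*l + 24)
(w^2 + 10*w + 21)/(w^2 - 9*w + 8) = (w^2 + 10*w + 21)/(w^2 - 9*w + 8)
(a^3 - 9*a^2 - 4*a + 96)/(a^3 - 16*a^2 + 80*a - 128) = (a + 3)/(a - 4)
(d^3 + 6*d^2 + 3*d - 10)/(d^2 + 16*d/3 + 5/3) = 3*(d^2 + d - 2)/(3*d + 1)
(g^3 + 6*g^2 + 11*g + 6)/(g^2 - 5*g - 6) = (g^2 + 5*g + 6)/(g - 6)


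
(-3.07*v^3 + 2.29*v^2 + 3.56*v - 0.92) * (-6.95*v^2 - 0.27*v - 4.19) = 21.3365*v^5 - 15.0866*v^4 - 12.497*v^3 - 4.1623*v^2 - 14.668*v + 3.8548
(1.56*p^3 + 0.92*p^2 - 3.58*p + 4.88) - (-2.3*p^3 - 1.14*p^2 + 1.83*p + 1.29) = 3.86*p^3 + 2.06*p^2 - 5.41*p + 3.59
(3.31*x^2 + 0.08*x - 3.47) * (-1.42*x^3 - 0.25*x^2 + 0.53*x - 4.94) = -4.7002*x^5 - 0.9411*x^4 + 6.6617*x^3 - 15.4415*x^2 - 2.2343*x + 17.1418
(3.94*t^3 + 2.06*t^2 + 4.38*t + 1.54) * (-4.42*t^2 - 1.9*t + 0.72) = -17.4148*t^5 - 16.5912*t^4 - 20.4368*t^3 - 13.6456*t^2 + 0.2276*t + 1.1088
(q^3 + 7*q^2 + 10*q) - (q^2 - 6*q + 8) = q^3 + 6*q^2 + 16*q - 8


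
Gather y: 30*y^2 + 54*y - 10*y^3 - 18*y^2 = -10*y^3 + 12*y^2 + 54*y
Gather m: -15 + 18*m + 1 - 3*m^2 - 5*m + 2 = -3*m^2 + 13*m - 12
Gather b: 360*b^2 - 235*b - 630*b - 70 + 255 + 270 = 360*b^2 - 865*b + 455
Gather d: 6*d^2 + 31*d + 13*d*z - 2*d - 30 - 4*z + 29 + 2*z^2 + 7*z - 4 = 6*d^2 + d*(13*z + 29) + 2*z^2 + 3*z - 5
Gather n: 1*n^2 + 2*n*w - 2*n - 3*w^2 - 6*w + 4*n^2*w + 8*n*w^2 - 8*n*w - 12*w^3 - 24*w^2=n^2*(4*w + 1) + n*(8*w^2 - 6*w - 2) - 12*w^3 - 27*w^2 - 6*w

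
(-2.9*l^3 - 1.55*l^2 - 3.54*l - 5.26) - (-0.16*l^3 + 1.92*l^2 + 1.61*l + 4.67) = -2.74*l^3 - 3.47*l^2 - 5.15*l - 9.93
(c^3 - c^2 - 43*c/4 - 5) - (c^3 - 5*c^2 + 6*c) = 4*c^2 - 67*c/4 - 5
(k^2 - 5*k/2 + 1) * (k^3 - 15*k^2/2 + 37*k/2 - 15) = k^5 - 10*k^4 + 153*k^3/4 - 275*k^2/4 + 56*k - 15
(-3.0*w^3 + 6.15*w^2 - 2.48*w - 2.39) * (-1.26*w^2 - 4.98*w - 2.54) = 3.78*w^5 + 7.191*w^4 - 19.8822*w^3 - 0.2592*w^2 + 18.2014*w + 6.0706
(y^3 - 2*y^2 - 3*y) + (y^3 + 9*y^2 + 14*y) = 2*y^3 + 7*y^2 + 11*y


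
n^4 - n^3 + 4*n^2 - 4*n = n*(n - 1)*(n - 2*I)*(n + 2*I)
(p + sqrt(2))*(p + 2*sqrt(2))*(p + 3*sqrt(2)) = p^3 + 6*sqrt(2)*p^2 + 22*p + 12*sqrt(2)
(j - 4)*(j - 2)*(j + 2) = j^3 - 4*j^2 - 4*j + 16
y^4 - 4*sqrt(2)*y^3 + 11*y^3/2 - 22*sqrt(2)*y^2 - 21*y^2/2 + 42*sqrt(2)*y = y*(y - 3/2)*(y + 7)*(y - 4*sqrt(2))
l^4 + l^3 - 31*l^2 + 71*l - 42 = (l - 3)*(l - 2)*(l - 1)*(l + 7)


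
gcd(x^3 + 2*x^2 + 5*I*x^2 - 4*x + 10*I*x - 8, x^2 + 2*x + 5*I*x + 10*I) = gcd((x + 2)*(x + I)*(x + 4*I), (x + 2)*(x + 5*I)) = x + 2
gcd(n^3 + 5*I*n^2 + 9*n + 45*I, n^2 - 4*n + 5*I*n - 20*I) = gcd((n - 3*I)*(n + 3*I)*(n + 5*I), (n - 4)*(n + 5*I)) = n + 5*I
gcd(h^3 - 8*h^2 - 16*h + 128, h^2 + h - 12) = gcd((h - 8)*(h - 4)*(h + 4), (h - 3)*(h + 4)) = h + 4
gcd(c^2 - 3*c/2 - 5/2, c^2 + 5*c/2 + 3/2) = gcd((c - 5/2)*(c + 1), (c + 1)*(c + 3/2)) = c + 1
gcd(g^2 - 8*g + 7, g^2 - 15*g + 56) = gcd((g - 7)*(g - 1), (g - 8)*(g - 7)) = g - 7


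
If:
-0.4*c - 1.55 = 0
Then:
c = -3.88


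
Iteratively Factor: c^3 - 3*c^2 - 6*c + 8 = (c - 4)*(c^2 + c - 2) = (c - 4)*(c + 2)*(c - 1)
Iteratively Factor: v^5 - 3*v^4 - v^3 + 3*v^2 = (v)*(v^4 - 3*v^3 - v^2 + 3*v) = v*(v - 1)*(v^3 - 2*v^2 - 3*v) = v*(v - 1)*(v + 1)*(v^2 - 3*v) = v^2*(v - 1)*(v + 1)*(v - 3)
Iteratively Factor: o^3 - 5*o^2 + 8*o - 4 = (o - 2)*(o^2 - 3*o + 2) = (o - 2)*(o - 1)*(o - 2)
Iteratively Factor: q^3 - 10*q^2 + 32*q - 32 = (q - 2)*(q^2 - 8*q + 16) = (q - 4)*(q - 2)*(q - 4)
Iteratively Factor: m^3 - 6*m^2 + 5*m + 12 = (m - 4)*(m^2 - 2*m - 3) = (m - 4)*(m + 1)*(m - 3)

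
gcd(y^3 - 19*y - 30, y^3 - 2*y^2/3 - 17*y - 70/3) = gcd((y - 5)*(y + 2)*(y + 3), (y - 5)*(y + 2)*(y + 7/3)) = y^2 - 3*y - 10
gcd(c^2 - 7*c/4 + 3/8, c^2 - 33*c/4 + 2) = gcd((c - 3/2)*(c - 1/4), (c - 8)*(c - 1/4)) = c - 1/4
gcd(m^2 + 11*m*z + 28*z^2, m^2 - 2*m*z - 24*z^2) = m + 4*z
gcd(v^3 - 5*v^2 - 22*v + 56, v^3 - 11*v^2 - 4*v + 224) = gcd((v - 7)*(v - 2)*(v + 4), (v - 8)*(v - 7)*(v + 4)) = v^2 - 3*v - 28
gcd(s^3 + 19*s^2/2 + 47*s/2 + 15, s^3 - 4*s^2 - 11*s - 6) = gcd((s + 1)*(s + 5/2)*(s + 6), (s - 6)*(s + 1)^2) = s + 1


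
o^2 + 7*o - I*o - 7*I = (o + 7)*(o - I)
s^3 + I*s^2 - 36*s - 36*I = (s - 6)*(s + 6)*(s + I)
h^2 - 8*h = h*(h - 8)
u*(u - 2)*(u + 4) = u^3 + 2*u^2 - 8*u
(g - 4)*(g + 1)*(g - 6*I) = g^3 - 3*g^2 - 6*I*g^2 - 4*g + 18*I*g + 24*I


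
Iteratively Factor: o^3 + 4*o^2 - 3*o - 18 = (o + 3)*(o^2 + o - 6) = (o - 2)*(o + 3)*(o + 3)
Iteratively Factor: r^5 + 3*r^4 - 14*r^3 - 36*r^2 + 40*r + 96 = (r + 4)*(r^4 - r^3 - 10*r^2 + 4*r + 24) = (r + 2)*(r + 4)*(r^3 - 3*r^2 - 4*r + 12) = (r - 2)*(r + 2)*(r + 4)*(r^2 - r - 6) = (r - 3)*(r - 2)*(r + 2)*(r + 4)*(r + 2)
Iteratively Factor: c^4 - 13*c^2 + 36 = (c + 2)*(c^3 - 2*c^2 - 9*c + 18) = (c - 3)*(c + 2)*(c^2 + c - 6) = (c - 3)*(c - 2)*(c + 2)*(c + 3)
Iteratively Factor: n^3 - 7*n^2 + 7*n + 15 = (n - 5)*(n^2 - 2*n - 3) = (n - 5)*(n + 1)*(n - 3)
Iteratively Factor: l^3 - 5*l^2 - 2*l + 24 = (l + 2)*(l^2 - 7*l + 12) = (l - 4)*(l + 2)*(l - 3)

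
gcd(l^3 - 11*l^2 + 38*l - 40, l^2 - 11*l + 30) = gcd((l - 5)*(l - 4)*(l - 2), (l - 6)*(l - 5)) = l - 5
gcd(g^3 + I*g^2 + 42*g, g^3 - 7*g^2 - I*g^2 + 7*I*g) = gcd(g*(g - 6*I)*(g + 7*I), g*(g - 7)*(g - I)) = g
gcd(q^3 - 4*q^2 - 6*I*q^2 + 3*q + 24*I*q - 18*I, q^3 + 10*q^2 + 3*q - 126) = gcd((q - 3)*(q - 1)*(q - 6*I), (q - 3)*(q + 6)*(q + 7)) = q - 3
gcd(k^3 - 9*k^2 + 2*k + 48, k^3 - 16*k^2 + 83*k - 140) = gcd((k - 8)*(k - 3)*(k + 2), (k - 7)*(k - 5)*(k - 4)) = 1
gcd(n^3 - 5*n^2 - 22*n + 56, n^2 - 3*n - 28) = n^2 - 3*n - 28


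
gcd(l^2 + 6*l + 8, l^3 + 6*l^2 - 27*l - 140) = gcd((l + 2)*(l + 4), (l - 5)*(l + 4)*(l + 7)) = l + 4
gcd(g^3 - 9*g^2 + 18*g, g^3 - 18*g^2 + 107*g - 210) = g - 6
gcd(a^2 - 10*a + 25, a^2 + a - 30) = a - 5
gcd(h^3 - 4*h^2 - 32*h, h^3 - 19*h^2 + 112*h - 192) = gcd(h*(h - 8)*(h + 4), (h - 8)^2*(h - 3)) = h - 8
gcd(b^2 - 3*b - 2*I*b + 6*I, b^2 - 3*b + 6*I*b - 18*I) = b - 3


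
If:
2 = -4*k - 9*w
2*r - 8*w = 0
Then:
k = -9*w/4 - 1/2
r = 4*w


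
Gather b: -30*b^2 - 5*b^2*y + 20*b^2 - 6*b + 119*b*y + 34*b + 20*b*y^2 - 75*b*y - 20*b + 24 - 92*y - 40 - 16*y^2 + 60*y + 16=b^2*(-5*y - 10) + b*(20*y^2 + 44*y + 8) - 16*y^2 - 32*y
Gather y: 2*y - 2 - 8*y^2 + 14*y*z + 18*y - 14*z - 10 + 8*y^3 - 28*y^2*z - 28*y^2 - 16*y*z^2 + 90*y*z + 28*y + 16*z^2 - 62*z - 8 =8*y^3 + y^2*(-28*z - 36) + y*(-16*z^2 + 104*z + 48) + 16*z^2 - 76*z - 20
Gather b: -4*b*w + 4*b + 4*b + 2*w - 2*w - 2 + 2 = b*(8 - 4*w)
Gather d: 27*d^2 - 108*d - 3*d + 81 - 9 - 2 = 27*d^2 - 111*d + 70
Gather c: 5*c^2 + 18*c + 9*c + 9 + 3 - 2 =5*c^2 + 27*c + 10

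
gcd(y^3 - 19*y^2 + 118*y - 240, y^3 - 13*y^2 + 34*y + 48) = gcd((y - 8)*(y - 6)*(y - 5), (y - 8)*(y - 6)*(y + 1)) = y^2 - 14*y + 48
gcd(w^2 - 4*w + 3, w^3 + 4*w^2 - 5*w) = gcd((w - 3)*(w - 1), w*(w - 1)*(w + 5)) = w - 1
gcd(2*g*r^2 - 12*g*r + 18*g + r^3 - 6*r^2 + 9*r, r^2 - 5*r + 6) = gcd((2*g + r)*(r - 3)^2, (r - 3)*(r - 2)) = r - 3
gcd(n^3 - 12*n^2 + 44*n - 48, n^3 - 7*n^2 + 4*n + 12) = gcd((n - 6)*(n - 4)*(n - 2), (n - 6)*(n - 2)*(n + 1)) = n^2 - 8*n + 12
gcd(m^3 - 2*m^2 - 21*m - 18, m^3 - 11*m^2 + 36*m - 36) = m - 6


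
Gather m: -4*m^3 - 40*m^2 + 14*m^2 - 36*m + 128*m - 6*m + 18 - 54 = -4*m^3 - 26*m^2 + 86*m - 36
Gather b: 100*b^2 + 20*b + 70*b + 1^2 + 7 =100*b^2 + 90*b + 8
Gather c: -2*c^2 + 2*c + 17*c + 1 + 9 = -2*c^2 + 19*c + 10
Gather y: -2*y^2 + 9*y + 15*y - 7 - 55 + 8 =-2*y^2 + 24*y - 54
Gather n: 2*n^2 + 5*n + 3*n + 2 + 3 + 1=2*n^2 + 8*n + 6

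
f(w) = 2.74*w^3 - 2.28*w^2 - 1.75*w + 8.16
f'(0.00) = -1.75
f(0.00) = 8.16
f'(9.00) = 623.03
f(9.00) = 1805.19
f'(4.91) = 174.03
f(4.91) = 268.94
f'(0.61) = -1.47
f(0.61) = 6.87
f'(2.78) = 49.10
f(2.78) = 44.54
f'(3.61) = 88.91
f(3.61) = 101.04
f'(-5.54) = 275.80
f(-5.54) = -518.01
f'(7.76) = 457.85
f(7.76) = 1137.65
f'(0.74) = -0.62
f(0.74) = 6.73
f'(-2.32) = 53.07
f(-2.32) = -34.27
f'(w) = 8.22*w^2 - 4.56*w - 1.75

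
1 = 1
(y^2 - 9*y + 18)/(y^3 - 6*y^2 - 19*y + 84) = (y - 6)/(y^2 - 3*y - 28)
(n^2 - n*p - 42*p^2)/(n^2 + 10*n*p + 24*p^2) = (n - 7*p)/(n + 4*p)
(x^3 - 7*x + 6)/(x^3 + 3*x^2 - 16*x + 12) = (x + 3)/(x + 6)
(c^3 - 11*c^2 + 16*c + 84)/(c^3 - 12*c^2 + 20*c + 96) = (c - 7)/(c - 8)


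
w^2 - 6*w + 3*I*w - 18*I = (w - 6)*(w + 3*I)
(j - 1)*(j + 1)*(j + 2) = j^3 + 2*j^2 - j - 2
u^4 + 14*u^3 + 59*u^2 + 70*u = u*(u + 2)*(u + 5)*(u + 7)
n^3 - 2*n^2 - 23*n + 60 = (n - 4)*(n - 3)*(n + 5)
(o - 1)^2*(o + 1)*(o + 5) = o^4 + 4*o^3 - 6*o^2 - 4*o + 5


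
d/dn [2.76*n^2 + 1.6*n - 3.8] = 5.52*n + 1.6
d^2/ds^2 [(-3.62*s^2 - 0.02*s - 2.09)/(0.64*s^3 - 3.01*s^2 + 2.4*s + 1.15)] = (-2.965504*s^6 - 0.0491520000000207*s^5 + 23.32032*s^4 + 49.1165719999999*s^3 - 207.882234*s^2 + 99.40302*s - 48.01037)/(0.262144*s^9 - 3.698688*s^8 + 20.344512*s^7 - 53.597941*s^6 + 62.99976*s^5 - 10.157055*s^4 - 33.4824*s^3 + 7.929825*s^2 + 9.522*s + 1.520875)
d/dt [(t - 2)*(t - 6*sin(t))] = t + (2 - t)*(6*cos(t) - 1) - 6*sin(t)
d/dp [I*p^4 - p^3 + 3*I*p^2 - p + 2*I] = 4*I*p^3 - 3*p^2 + 6*I*p - 1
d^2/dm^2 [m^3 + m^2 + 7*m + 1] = 6*m + 2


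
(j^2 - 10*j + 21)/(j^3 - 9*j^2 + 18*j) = (j - 7)/(j*(j - 6))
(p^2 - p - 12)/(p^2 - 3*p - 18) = (p - 4)/(p - 6)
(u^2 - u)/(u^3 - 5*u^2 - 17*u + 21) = u/(u^2 - 4*u - 21)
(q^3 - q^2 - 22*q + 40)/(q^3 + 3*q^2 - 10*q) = (q - 4)/q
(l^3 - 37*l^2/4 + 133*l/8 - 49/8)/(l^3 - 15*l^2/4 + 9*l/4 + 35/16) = 2*(2*l^2 - 15*l + 7)/(4*l^2 - 8*l - 5)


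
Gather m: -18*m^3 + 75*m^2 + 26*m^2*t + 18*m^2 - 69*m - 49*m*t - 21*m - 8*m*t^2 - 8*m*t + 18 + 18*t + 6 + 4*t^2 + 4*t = -18*m^3 + m^2*(26*t + 93) + m*(-8*t^2 - 57*t - 90) + 4*t^2 + 22*t + 24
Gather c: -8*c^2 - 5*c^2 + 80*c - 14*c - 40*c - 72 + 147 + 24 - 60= -13*c^2 + 26*c + 39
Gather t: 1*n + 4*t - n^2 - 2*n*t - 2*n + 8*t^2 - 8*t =-n^2 - n + 8*t^2 + t*(-2*n - 4)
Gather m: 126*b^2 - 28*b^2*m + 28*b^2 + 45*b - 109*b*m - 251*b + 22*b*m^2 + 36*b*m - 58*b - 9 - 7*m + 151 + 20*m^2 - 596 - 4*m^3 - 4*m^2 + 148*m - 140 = 154*b^2 - 264*b - 4*m^3 + m^2*(22*b + 16) + m*(-28*b^2 - 73*b + 141) - 594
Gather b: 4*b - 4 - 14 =4*b - 18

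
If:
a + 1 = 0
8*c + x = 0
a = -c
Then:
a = -1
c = 1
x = -8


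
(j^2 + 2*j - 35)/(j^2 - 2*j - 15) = (j + 7)/(j + 3)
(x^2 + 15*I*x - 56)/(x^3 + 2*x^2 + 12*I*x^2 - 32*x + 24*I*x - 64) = (x + 7*I)/(x^2 + x*(2 + 4*I) + 8*I)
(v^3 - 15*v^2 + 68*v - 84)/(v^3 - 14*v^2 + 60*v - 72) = (v - 7)/(v - 6)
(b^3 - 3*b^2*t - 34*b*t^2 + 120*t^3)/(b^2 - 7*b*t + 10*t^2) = (-b^2 - 2*b*t + 24*t^2)/(-b + 2*t)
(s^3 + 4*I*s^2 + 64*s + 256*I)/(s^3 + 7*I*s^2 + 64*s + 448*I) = (s + 4*I)/(s + 7*I)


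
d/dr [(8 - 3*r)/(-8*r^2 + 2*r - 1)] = (-24*r^2 + 128*r - 13)/(64*r^4 - 32*r^3 + 20*r^2 - 4*r + 1)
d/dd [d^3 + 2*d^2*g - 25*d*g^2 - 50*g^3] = 3*d^2 + 4*d*g - 25*g^2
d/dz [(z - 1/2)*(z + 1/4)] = 2*z - 1/4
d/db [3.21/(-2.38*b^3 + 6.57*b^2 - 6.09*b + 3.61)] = (22.9194*b^2 - 42.1794*b + 19.5489)/(2.38*b^3 - 6.57*b^2 + 6.09*b - 3.61)^2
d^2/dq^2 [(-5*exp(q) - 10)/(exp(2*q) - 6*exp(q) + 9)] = 5*(-exp(2*q) - 20*exp(q) - 21)*exp(q)/(exp(4*q) - 12*exp(3*q) + 54*exp(2*q) - 108*exp(q) + 81)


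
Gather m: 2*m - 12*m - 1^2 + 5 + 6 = 10 - 10*m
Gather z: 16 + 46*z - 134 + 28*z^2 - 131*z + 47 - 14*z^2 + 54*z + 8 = 14*z^2 - 31*z - 63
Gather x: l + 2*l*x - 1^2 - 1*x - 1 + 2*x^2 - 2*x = l + 2*x^2 + x*(2*l - 3) - 2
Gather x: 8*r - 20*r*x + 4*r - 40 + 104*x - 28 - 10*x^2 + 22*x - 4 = 12*r - 10*x^2 + x*(126 - 20*r) - 72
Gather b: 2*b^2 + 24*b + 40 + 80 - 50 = 2*b^2 + 24*b + 70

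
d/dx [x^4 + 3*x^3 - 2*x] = 4*x^3 + 9*x^2 - 2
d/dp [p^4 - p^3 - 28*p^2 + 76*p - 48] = 4*p^3 - 3*p^2 - 56*p + 76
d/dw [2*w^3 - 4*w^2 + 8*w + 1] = 6*w^2 - 8*w + 8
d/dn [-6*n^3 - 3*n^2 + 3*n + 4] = -18*n^2 - 6*n + 3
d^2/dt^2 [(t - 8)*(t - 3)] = 2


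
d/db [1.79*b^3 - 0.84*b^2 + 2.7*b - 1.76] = 5.37*b^2 - 1.68*b + 2.7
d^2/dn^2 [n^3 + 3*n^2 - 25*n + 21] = 6*n + 6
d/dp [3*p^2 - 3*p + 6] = 6*p - 3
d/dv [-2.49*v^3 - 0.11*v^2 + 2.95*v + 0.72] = -7.47*v^2 - 0.22*v + 2.95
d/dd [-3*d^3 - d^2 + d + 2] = -9*d^2 - 2*d + 1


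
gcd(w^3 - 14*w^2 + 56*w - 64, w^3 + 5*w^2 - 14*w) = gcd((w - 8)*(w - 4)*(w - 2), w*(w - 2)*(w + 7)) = w - 2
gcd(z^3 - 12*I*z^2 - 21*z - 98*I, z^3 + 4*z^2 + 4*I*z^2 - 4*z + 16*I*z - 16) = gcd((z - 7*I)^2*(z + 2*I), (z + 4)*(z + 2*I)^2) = z + 2*I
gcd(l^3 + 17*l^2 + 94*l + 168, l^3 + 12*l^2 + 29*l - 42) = l^2 + 13*l + 42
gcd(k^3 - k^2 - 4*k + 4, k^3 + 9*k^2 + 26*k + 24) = k + 2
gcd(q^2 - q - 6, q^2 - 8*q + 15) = q - 3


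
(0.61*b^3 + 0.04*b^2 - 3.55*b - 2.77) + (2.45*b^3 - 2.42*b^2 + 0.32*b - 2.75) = 3.06*b^3 - 2.38*b^2 - 3.23*b - 5.52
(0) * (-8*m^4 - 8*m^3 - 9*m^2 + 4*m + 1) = 0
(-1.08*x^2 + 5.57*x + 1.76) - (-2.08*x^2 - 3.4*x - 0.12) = 1.0*x^2 + 8.97*x + 1.88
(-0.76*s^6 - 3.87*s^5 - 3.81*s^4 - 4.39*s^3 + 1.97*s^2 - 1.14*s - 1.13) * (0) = 0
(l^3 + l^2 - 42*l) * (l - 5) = l^4 - 4*l^3 - 47*l^2 + 210*l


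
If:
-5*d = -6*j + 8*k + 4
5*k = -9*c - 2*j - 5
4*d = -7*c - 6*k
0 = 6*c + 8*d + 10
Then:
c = -383/95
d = 337/190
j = 2599/380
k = 669/190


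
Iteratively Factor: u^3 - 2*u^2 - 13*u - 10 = (u - 5)*(u^2 + 3*u + 2) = (u - 5)*(u + 2)*(u + 1)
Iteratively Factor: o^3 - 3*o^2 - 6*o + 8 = (o - 4)*(o^2 + o - 2) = (o - 4)*(o + 2)*(o - 1)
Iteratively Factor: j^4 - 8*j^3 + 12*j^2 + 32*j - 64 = (j - 4)*(j^3 - 4*j^2 - 4*j + 16) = (j - 4)*(j - 2)*(j^2 - 2*j - 8) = (j - 4)*(j - 2)*(j + 2)*(j - 4)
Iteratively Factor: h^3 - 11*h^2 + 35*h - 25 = (h - 1)*(h^2 - 10*h + 25) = (h - 5)*(h - 1)*(h - 5)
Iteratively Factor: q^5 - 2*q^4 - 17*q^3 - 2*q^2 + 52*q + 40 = (q + 2)*(q^4 - 4*q^3 - 9*q^2 + 16*q + 20) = (q + 2)^2*(q^3 - 6*q^2 + 3*q + 10) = (q - 5)*(q + 2)^2*(q^2 - q - 2) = (q - 5)*(q - 2)*(q + 2)^2*(q + 1)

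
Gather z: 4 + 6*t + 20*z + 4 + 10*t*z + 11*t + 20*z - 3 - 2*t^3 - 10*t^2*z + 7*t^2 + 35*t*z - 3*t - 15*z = -2*t^3 + 7*t^2 + 14*t + z*(-10*t^2 + 45*t + 25) + 5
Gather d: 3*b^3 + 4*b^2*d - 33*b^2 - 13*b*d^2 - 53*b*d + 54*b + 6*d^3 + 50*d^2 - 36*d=3*b^3 - 33*b^2 + 54*b + 6*d^3 + d^2*(50 - 13*b) + d*(4*b^2 - 53*b - 36)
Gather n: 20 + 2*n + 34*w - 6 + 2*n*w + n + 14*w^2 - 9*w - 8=n*(2*w + 3) + 14*w^2 + 25*w + 6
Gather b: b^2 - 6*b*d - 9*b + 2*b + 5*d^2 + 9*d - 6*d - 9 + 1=b^2 + b*(-6*d - 7) + 5*d^2 + 3*d - 8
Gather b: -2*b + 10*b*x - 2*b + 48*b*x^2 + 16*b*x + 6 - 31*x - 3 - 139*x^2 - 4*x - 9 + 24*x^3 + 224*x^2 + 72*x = b*(48*x^2 + 26*x - 4) + 24*x^3 + 85*x^2 + 37*x - 6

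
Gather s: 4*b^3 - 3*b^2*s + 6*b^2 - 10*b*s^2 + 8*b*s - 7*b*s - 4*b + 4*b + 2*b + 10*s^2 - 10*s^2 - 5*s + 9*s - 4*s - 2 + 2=4*b^3 + 6*b^2 - 10*b*s^2 + 2*b + s*(-3*b^2 + b)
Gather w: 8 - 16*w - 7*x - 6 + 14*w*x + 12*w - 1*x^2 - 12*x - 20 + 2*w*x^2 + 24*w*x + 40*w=w*(2*x^2 + 38*x + 36) - x^2 - 19*x - 18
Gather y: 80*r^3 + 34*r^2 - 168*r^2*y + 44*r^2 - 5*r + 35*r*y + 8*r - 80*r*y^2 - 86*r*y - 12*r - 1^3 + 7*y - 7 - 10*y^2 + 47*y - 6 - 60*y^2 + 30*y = 80*r^3 + 78*r^2 - 9*r + y^2*(-80*r - 70) + y*(-168*r^2 - 51*r + 84) - 14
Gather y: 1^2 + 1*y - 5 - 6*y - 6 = -5*y - 10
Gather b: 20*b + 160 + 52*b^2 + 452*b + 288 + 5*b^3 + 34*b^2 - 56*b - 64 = 5*b^3 + 86*b^2 + 416*b + 384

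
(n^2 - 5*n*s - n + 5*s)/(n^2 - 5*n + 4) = (n - 5*s)/(n - 4)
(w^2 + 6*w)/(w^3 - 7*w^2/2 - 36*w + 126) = 2*w/(2*w^2 - 19*w + 42)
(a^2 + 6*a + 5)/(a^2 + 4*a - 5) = (a + 1)/(a - 1)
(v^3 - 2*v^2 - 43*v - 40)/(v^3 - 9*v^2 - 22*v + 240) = (v + 1)/(v - 6)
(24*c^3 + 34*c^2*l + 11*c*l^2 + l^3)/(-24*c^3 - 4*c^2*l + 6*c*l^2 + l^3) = (-4*c^2 - 5*c*l - l^2)/(4*c^2 - l^2)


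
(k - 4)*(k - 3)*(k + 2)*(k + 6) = k^4 + k^3 - 32*k^2 + 12*k + 144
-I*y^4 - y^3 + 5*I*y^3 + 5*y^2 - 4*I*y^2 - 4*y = y*(y - 4)*(y - I)*(-I*y + I)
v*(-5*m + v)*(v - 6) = -5*m*v^2 + 30*m*v + v^3 - 6*v^2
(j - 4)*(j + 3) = j^2 - j - 12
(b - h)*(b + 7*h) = b^2 + 6*b*h - 7*h^2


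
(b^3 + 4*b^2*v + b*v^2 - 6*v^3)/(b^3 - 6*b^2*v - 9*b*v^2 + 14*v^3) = (-b - 3*v)/(-b + 7*v)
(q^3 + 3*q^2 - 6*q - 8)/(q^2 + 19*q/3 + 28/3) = 3*(q^2 - q - 2)/(3*q + 7)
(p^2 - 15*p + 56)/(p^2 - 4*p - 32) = (p - 7)/(p + 4)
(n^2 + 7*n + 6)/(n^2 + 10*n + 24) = (n + 1)/(n + 4)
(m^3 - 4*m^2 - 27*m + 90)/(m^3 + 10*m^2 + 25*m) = (m^2 - 9*m + 18)/(m*(m + 5))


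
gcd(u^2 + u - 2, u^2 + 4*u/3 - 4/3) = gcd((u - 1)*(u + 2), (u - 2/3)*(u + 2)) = u + 2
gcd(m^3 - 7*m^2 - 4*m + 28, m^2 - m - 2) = m - 2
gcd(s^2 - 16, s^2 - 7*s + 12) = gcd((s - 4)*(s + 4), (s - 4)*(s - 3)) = s - 4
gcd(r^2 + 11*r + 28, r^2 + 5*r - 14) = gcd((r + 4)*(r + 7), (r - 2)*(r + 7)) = r + 7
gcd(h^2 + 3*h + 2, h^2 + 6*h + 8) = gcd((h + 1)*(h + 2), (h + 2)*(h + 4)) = h + 2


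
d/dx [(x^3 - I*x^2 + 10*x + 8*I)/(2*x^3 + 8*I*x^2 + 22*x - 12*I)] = (5*I*x^3 - 3*x^2 - 96*I*x + 148)/(2*(x^5 + 9*I*x^4 - 3*x^3 + 73*I*x^2 + 96*x - 36*I))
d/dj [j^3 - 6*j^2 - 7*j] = 3*j^2 - 12*j - 7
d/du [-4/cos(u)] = -4*sin(u)/cos(u)^2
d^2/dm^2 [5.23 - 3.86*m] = 0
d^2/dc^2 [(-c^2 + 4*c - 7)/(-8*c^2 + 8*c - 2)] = 3*(23 - 4*c)/(16*c^4 - 32*c^3 + 24*c^2 - 8*c + 1)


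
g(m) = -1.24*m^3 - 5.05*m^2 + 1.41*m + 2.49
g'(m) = -3.72*m^2 - 10.1*m + 1.41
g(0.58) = 1.37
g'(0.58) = -5.70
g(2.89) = -65.54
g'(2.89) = -58.85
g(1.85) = -20.04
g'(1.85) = -30.01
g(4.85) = -250.92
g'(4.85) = -135.08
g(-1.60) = -7.61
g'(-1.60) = 8.05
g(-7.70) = 258.32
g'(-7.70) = -141.38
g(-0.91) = -2.04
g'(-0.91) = 7.52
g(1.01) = -2.51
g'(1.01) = -12.59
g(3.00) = -72.21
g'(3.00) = -62.37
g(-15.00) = 3030.09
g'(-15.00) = -684.09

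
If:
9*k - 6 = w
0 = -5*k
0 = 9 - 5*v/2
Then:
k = 0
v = 18/5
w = -6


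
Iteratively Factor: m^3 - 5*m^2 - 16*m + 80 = (m + 4)*(m^2 - 9*m + 20) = (m - 5)*(m + 4)*(m - 4)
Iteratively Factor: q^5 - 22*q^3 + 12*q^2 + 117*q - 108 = (q + 4)*(q^4 - 4*q^3 - 6*q^2 + 36*q - 27) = (q - 1)*(q + 4)*(q^3 - 3*q^2 - 9*q + 27) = (q - 3)*(q - 1)*(q + 4)*(q^2 - 9) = (q - 3)*(q - 1)*(q + 3)*(q + 4)*(q - 3)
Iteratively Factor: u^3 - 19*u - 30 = (u + 2)*(u^2 - 2*u - 15) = (u + 2)*(u + 3)*(u - 5)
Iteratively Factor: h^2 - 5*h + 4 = (h - 4)*(h - 1)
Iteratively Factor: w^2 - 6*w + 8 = (w - 2)*(w - 4)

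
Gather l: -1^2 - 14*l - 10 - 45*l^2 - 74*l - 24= -45*l^2 - 88*l - 35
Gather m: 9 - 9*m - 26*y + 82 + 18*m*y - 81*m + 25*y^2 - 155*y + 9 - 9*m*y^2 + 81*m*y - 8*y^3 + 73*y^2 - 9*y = m*(-9*y^2 + 99*y - 90) - 8*y^3 + 98*y^2 - 190*y + 100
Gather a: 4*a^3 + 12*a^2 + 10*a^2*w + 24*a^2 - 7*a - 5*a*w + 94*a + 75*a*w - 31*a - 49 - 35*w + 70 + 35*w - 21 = 4*a^3 + a^2*(10*w + 36) + a*(70*w + 56)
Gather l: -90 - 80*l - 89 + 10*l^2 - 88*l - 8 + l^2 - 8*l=11*l^2 - 176*l - 187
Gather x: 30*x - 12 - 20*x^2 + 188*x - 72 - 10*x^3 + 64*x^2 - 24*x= -10*x^3 + 44*x^2 + 194*x - 84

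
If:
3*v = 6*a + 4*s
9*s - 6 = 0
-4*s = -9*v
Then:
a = -8/27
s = 2/3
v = 8/27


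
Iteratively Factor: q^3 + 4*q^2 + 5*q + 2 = (q + 2)*(q^2 + 2*q + 1) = (q + 1)*(q + 2)*(q + 1)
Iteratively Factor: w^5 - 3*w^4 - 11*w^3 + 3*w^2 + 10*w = (w + 1)*(w^4 - 4*w^3 - 7*w^2 + 10*w) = (w + 1)*(w + 2)*(w^3 - 6*w^2 + 5*w) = (w - 1)*(w + 1)*(w + 2)*(w^2 - 5*w) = (w - 5)*(w - 1)*(w + 1)*(w + 2)*(w)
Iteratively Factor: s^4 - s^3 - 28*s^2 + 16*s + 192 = (s - 4)*(s^3 + 3*s^2 - 16*s - 48) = (s - 4)*(s + 3)*(s^2 - 16) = (s - 4)^2*(s + 3)*(s + 4)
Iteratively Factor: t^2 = (t)*(t)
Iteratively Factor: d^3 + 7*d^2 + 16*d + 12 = (d + 3)*(d^2 + 4*d + 4) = (d + 2)*(d + 3)*(d + 2)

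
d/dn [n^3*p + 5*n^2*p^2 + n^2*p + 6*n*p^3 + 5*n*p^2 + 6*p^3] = p*(3*n^2 + 10*n*p + 2*n + 6*p^2 + 5*p)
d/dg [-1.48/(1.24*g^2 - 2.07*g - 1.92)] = (3.6704*g - 3.0636)/(-1.24*g^2 + 2.07*g + 1.92)^2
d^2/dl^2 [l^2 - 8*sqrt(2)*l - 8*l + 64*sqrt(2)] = 2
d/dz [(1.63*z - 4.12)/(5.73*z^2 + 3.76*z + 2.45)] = (-9.3399*z^2 + 47.2152*z + 19.4847)/(32.8329*z^4 + 43.0896*z^3 + 42.2146*z^2 + 18.424*z + 6.0025)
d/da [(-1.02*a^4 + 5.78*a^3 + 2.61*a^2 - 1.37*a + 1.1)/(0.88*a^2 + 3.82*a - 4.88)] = (-1.7952*a^5 - 6.6028*a^4 + 64.0696*a^3 - 73.4434*a^2 - 27.4096*a + 2.4836)/(0.7744*a^4 + 6.7232*a^3 + 6.0036*a^2 - 37.2832*a + 23.8144)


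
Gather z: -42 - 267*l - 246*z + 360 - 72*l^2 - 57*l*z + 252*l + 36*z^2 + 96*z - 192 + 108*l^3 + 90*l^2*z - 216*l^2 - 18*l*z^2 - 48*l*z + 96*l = 108*l^3 - 288*l^2 + 81*l + z^2*(36 - 18*l) + z*(90*l^2 - 105*l - 150) + 126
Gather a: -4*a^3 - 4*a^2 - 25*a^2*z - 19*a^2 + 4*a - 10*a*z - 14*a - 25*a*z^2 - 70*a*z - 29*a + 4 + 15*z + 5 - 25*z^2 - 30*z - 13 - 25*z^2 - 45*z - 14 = -4*a^3 + a^2*(-25*z - 23) + a*(-25*z^2 - 80*z - 39) - 50*z^2 - 60*z - 18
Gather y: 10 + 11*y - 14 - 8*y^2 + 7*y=-8*y^2 + 18*y - 4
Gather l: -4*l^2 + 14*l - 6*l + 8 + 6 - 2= -4*l^2 + 8*l + 12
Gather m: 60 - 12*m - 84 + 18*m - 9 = 6*m - 33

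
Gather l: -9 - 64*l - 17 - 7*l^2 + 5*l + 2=-7*l^2 - 59*l - 24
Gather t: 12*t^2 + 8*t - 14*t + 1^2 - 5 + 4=12*t^2 - 6*t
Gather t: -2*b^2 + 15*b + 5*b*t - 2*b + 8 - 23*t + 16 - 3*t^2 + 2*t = -2*b^2 + 13*b - 3*t^2 + t*(5*b - 21) + 24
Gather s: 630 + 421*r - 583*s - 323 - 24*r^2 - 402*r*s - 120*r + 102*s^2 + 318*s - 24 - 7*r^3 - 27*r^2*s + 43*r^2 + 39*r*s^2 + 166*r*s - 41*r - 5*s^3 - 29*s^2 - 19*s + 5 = -7*r^3 + 19*r^2 + 260*r - 5*s^3 + s^2*(39*r + 73) + s*(-27*r^2 - 236*r - 284) + 288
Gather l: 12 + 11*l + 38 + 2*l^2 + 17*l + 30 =2*l^2 + 28*l + 80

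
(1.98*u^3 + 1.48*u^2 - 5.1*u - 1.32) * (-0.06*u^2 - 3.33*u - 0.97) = -0.1188*u^5 - 6.6822*u^4 - 6.543*u^3 + 15.6266*u^2 + 9.3426*u + 1.2804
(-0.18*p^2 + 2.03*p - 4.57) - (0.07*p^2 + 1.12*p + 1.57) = -0.25*p^2 + 0.91*p - 6.14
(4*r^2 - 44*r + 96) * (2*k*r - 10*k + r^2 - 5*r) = 8*k*r^3 - 128*k*r^2 + 632*k*r - 960*k + 4*r^4 - 64*r^3 + 316*r^2 - 480*r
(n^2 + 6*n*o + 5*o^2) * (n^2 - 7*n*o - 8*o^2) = n^4 - n^3*o - 45*n^2*o^2 - 83*n*o^3 - 40*o^4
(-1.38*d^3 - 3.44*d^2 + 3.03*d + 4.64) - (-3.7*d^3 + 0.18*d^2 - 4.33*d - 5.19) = 2.32*d^3 - 3.62*d^2 + 7.36*d + 9.83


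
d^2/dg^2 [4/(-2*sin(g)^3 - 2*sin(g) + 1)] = 8*(18*sin(g)^6 - 20*sin(g)^4 + 9*sin(g)^3 - 10*sin(g)^2 - 5*sin(g) - 4)/(2*sin(g)^3 + 2*sin(g) - 1)^3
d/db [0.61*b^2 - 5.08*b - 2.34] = 1.22*b - 5.08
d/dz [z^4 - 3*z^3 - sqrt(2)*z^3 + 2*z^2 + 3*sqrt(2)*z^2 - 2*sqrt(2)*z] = 4*z^3 - 9*z^2 - 3*sqrt(2)*z^2 + 4*z + 6*sqrt(2)*z - 2*sqrt(2)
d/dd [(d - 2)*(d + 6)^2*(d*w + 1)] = (d + 6)*(w*(d - 2)*(d + 6) + 2*(d - 2)*(d*w + 1) + (d + 6)*(d*w + 1))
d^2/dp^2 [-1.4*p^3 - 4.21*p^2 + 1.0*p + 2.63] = -8.4*p - 8.42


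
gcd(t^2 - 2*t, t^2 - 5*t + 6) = t - 2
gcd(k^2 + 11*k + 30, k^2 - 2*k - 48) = k + 6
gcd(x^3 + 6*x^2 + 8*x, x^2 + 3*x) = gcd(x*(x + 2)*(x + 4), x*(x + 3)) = x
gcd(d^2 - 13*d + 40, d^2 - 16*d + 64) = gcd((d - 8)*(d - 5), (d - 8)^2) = d - 8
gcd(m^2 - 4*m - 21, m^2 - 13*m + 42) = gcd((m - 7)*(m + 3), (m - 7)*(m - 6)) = m - 7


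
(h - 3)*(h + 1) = h^2 - 2*h - 3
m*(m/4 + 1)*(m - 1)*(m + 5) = m^4/4 + 2*m^3 + 11*m^2/4 - 5*m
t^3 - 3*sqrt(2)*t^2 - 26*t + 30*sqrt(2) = (t - 5*sqrt(2))*(t - sqrt(2))*(t + 3*sqrt(2))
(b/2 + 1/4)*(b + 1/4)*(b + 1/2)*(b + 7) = b^4/2 + 33*b^3/8 + 37*b^2/8 + 57*b/32 + 7/32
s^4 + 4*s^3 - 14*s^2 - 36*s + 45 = (s - 3)*(s - 1)*(s + 3)*(s + 5)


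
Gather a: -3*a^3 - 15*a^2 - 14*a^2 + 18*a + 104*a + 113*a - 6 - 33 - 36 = -3*a^3 - 29*a^2 + 235*a - 75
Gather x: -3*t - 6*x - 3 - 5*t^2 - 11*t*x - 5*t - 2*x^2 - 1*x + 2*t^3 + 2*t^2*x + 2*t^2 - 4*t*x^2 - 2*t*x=2*t^3 - 3*t^2 - 8*t + x^2*(-4*t - 2) + x*(2*t^2 - 13*t - 7) - 3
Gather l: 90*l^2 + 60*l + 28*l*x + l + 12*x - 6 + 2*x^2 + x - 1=90*l^2 + l*(28*x + 61) + 2*x^2 + 13*x - 7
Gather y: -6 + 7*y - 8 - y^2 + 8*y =-y^2 + 15*y - 14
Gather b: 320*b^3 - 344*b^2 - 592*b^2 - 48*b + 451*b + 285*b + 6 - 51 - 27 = 320*b^3 - 936*b^2 + 688*b - 72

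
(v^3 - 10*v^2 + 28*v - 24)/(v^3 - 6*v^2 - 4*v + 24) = (v - 2)/(v + 2)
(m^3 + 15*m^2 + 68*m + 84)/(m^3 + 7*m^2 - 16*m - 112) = (m^2 + 8*m + 12)/(m^2 - 16)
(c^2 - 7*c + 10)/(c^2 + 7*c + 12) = (c^2 - 7*c + 10)/(c^2 + 7*c + 12)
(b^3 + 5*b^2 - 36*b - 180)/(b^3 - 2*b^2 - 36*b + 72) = (b + 5)/(b - 2)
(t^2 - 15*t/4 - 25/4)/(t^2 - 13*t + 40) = (t + 5/4)/(t - 8)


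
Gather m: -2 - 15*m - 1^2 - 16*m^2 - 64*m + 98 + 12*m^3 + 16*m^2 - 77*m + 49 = 12*m^3 - 156*m + 144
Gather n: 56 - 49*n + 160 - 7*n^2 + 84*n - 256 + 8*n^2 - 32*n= n^2 + 3*n - 40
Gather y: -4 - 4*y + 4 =-4*y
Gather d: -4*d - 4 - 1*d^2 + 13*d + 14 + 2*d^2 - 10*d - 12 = d^2 - d - 2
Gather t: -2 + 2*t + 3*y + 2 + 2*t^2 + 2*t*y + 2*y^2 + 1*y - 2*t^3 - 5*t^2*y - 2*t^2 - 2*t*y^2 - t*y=-2*t^3 - 5*t^2*y + t*(-2*y^2 + y + 2) + 2*y^2 + 4*y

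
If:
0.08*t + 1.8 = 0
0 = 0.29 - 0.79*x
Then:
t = -22.50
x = 0.37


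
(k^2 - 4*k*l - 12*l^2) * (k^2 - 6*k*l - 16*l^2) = k^4 - 10*k^3*l - 4*k^2*l^2 + 136*k*l^3 + 192*l^4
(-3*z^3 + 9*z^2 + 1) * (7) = -21*z^3 + 63*z^2 + 7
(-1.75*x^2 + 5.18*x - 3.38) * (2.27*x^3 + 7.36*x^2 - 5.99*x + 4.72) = -3.9725*x^5 - 1.1214*x^4 + 40.9347*x^3 - 64.165*x^2 + 44.6958*x - 15.9536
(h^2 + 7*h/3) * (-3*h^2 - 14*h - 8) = -3*h^4 - 21*h^3 - 122*h^2/3 - 56*h/3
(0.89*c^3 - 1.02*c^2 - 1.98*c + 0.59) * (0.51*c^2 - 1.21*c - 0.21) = 0.4539*c^5 - 1.5971*c^4 + 0.0374999999999999*c^3 + 2.9109*c^2 - 0.2981*c - 0.1239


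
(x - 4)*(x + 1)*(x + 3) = x^3 - 13*x - 12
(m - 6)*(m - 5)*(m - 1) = m^3 - 12*m^2 + 41*m - 30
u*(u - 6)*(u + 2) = u^3 - 4*u^2 - 12*u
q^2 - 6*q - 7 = (q - 7)*(q + 1)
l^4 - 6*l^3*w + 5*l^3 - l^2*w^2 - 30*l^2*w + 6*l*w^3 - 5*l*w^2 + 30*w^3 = (l + 5)*(l - 6*w)*(l - w)*(l + w)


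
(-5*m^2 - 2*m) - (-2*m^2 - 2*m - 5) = 5 - 3*m^2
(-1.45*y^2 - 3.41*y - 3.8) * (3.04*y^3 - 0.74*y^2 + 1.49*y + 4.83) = -4.408*y^5 - 9.2934*y^4 - 11.1891*y^3 - 9.2724*y^2 - 22.1323*y - 18.354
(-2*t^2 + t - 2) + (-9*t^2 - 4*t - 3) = -11*t^2 - 3*t - 5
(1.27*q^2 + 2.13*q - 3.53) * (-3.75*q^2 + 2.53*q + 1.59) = -4.7625*q^4 - 4.7744*q^3 + 20.6457*q^2 - 5.5442*q - 5.6127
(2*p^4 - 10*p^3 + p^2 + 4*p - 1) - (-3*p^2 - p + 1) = 2*p^4 - 10*p^3 + 4*p^2 + 5*p - 2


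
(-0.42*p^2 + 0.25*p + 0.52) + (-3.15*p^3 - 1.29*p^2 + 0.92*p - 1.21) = -3.15*p^3 - 1.71*p^2 + 1.17*p - 0.69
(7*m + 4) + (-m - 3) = 6*m + 1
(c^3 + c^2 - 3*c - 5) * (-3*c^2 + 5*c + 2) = -3*c^5 + 2*c^4 + 16*c^3 + 2*c^2 - 31*c - 10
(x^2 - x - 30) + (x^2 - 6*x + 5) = 2*x^2 - 7*x - 25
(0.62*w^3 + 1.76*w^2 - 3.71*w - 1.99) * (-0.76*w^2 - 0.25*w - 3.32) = -0.4712*w^5 - 1.4926*w^4 + 0.3212*w^3 - 3.4033*w^2 + 12.8147*w + 6.6068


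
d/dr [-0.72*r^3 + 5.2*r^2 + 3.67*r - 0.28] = -2.16*r^2 + 10.4*r + 3.67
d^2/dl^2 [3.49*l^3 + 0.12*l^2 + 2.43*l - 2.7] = 20.94*l + 0.24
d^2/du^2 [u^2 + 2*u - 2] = 2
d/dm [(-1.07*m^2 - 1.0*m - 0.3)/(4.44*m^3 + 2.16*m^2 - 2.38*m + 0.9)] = (4.7508*m^4 + 8.88*m^3 + 8.7026*m^2 - 0.63*m - 1.614)/(19.7136*m^6 + 19.1808*m^5 - 16.4688*m^4 - 2.2896*m^3 + 9.5524*m^2 - 4.284*m + 0.81)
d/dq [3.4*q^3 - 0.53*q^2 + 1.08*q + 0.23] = 10.2*q^2 - 1.06*q + 1.08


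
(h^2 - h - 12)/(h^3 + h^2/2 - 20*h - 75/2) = 2*(h - 4)/(2*h^2 - 5*h - 25)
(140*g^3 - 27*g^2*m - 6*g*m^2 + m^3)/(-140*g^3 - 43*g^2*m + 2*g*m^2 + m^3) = (-4*g + m)/(4*g + m)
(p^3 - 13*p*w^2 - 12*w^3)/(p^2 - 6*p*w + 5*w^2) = (p^3 - 13*p*w^2 - 12*w^3)/(p^2 - 6*p*w + 5*w^2)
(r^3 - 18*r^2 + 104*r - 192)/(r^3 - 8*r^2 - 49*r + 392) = (r^2 - 10*r + 24)/(r^2 - 49)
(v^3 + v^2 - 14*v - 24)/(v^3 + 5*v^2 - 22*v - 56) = (v + 3)/(v + 7)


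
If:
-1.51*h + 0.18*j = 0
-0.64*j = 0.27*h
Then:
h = 0.00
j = 0.00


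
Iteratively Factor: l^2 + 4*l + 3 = (l + 3)*(l + 1)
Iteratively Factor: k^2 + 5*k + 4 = (k + 1)*(k + 4)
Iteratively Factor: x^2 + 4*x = (x)*(x + 4)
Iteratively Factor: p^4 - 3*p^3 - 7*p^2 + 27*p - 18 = (p - 3)*(p^3 - 7*p + 6) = (p - 3)*(p + 3)*(p^2 - 3*p + 2) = (p - 3)*(p - 2)*(p + 3)*(p - 1)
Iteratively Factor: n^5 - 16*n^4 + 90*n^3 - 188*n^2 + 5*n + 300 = (n + 1)*(n^4 - 17*n^3 + 107*n^2 - 295*n + 300) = (n - 3)*(n + 1)*(n^3 - 14*n^2 + 65*n - 100) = (n - 5)*(n - 3)*(n + 1)*(n^2 - 9*n + 20) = (n - 5)^2*(n - 3)*(n + 1)*(n - 4)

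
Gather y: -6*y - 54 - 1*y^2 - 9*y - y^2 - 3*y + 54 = -2*y^2 - 18*y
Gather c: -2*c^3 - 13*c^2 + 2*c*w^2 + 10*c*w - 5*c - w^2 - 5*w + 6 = -2*c^3 - 13*c^2 + c*(2*w^2 + 10*w - 5) - w^2 - 5*w + 6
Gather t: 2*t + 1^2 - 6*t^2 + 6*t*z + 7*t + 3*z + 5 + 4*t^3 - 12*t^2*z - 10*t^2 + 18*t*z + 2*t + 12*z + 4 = 4*t^3 + t^2*(-12*z - 16) + t*(24*z + 11) + 15*z + 10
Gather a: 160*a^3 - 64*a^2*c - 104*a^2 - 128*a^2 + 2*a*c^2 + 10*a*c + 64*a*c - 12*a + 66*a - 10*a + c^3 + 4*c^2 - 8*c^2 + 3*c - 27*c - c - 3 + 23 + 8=160*a^3 + a^2*(-64*c - 232) + a*(2*c^2 + 74*c + 44) + c^3 - 4*c^2 - 25*c + 28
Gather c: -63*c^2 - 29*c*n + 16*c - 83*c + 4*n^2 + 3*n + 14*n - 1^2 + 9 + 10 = -63*c^2 + c*(-29*n - 67) + 4*n^2 + 17*n + 18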